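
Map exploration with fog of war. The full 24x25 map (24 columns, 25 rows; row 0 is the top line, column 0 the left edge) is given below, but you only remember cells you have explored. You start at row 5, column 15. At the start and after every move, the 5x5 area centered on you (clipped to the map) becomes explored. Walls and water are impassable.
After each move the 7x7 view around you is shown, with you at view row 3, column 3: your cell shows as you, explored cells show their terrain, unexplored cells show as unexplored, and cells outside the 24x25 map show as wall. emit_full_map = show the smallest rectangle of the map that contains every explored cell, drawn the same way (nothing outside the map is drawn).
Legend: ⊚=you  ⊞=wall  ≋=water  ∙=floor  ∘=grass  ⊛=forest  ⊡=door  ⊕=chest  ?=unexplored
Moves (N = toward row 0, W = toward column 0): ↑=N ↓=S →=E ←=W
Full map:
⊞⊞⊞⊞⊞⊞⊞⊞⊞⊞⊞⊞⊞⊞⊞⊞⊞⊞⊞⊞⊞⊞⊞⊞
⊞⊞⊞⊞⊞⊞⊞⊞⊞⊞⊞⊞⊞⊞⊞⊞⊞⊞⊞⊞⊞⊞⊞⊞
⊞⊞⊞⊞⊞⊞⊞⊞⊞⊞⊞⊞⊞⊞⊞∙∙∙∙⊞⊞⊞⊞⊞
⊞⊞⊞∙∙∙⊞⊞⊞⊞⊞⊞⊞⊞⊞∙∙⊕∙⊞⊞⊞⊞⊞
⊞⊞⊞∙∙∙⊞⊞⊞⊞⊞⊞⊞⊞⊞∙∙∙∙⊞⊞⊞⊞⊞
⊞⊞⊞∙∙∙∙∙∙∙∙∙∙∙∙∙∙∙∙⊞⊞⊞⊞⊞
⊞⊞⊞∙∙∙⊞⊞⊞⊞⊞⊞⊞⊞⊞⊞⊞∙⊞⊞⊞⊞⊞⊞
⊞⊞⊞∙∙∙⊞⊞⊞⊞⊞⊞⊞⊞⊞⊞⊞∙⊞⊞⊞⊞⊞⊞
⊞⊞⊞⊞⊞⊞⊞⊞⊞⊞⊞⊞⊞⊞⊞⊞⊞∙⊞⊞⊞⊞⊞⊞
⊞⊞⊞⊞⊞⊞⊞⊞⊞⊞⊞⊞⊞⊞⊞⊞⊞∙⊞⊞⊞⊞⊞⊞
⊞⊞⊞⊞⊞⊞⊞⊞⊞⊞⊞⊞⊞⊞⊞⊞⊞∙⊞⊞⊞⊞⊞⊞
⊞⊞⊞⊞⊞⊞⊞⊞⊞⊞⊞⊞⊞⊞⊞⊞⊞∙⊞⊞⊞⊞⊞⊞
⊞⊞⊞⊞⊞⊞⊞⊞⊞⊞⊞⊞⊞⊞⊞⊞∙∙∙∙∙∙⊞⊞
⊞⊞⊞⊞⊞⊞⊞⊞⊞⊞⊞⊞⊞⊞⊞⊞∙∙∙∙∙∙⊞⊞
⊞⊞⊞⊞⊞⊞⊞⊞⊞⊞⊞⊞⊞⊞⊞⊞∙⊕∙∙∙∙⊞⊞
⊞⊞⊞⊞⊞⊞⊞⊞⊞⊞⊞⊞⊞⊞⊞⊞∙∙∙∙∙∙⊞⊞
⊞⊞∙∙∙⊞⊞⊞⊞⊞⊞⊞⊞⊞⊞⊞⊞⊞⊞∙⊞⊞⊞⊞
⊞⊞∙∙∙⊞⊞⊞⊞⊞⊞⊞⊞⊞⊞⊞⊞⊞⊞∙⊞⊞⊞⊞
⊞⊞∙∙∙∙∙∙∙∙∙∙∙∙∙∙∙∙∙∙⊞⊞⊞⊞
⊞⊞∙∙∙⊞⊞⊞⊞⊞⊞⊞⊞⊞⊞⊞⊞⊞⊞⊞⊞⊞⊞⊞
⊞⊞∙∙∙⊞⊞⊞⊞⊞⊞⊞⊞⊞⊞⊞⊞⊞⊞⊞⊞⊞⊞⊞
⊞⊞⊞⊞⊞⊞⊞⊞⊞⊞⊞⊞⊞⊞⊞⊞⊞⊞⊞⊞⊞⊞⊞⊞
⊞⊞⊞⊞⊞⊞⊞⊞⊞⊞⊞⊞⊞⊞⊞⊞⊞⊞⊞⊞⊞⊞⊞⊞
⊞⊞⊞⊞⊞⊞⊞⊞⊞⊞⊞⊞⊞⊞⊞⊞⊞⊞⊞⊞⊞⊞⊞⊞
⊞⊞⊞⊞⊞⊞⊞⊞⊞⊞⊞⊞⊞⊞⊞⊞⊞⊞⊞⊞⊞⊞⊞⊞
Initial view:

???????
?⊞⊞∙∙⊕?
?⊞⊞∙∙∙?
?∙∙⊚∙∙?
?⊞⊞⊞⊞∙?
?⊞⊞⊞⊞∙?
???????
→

???????
⊞⊞∙∙⊕∙?
⊞⊞∙∙∙∙?
∙∙∙⊚∙∙?
⊞⊞⊞⊞∙⊞?
⊞⊞⊞⊞∙⊞?
???????

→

???????
⊞∙∙⊕∙⊞?
⊞∙∙∙∙⊞?
∙∙∙⊚∙⊞?
⊞⊞⊞∙⊞⊞?
⊞⊞⊞∙⊞⊞?
???????

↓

⊞∙∙⊕∙⊞?
⊞∙∙∙∙⊞?
∙∙∙∙∙⊞?
⊞⊞⊞⊚⊞⊞?
⊞⊞⊞∙⊞⊞?
?⊞⊞∙⊞⊞?
???????

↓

⊞∙∙∙∙⊞?
∙∙∙∙∙⊞?
⊞⊞⊞∙⊞⊞?
⊞⊞⊞⊚⊞⊞?
?⊞⊞∙⊞⊞?
?⊞⊞∙⊞⊞?
???????

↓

∙∙∙∙∙⊞?
⊞⊞⊞∙⊞⊞?
⊞⊞⊞∙⊞⊞?
?⊞⊞⊚⊞⊞?
?⊞⊞∙⊞⊞?
?⊞⊞∙⊞⊞?
???????

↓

⊞⊞⊞∙⊞⊞?
⊞⊞⊞∙⊞⊞?
?⊞⊞∙⊞⊞?
?⊞⊞⊚⊞⊞?
?⊞⊞∙⊞⊞?
?⊞⊞∙⊞⊞?
???????

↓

⊞⊞⊞∙⊞⊞?
?⊞⊞∙⊞⊞?
?⊞⊞∙⊞⊞?
?⊞⊞⊚⊞⊞?
?⊞⊞∙⊞⊞?
?⊞∙∙∙∙?
???????

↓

?⊞⊞∙⊞⊞?
?⊞⊞∙⊞⊞?
?⊞⊞∙⊞⊞?
?⊞⊞⊚⊞⊞?
?⊞∙∙∙∙?
?⊞∙∙∙∙?
???????

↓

?⊞⊞∙⊞⊞?
?⊞⊞∙⊞⊞?
?⊞⊞∙⊞⊞?
?⊞∙⊚∙∙?
?⊞∙∙∙∙?
?⊞∙⊕∙∙?
???????

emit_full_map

⊞⊞∙∙⊕∙⊞
⊞⊞∙∙∙∙⊞
∙∙∙∙∙∙⊞
⊞⊞⊞⊞∙⊞⊞
⊞⊞⊞⊞∙⊞⊞
??⊞⊞∙⊞⊞
??⊞⊞∙⊞⊞
??⊞⊞∙⊞⊞
??⊞⊞∙⊞⊞
??⊞∙⊚∙∙
??⊞∙∙∙∙
??⊞∙⊕∙∙

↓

?⊞⊞∙⊞⊞?
?⊞⊞∙⊞⊞?
?⊞∙∙∙∙?
?⊞∙⊚∙∙?
?⊞∙⊕∙∙?
?⊞∙∙∙∙?
???????

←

??⊞⊞∙⊞⊞
?⊞⊞⊞∙⊞⊞
?⊞⊞∙∙∙∙
?⊞⊞⊚∙∙∙
?⊞⊞∙⊕∙∙
?⊞⊞∙∙∙∙
???????

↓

?⊞⊞⊞∙⊞⊞
?⊞⊞∙∙∙∙
?⊞⊞∙∙∙∙
?⊞⊞⊚⊕∙∙
?⊞⊞∙∙∙∙
?⊞⊞⊞⊞⊞?
???????

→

⊞⊞⊞∙⊞⊞?
⊞⊞∙∙∙∙?
⊞⊞∙∙∙∙?
⊞⊞∙⊚∙∙?
⊞⊞∙∙∙∙?
⊞⊞⊞⊞⊞∙?
???????

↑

?⊞⊞∙⊞⊞?
⊞⊞⊞∙⊞⊞?
⊞⊞∙∙∙∙?
⊞⊞∙⊚∙∙?
⊞⊞∙⊕∙∙?
⊞⊞∙∙∙∙?
⊞⊞⊞⊞⊞∙?

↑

?⊞⊞∙⊞⊞?
?⊞⊞∙⊞⊞?
⊞⊞⊞∙⊞⊞?
⊞⊞∙⊚∙∙?
⊞⊞∙∙∙∙?
⊞⊞∙⊕∙∙?
⊞⊞∙∙∙∙?

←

??⊞⊞∙⊞⊞
?⊞⊞⊞∙⊞⊞
?⊞⊞⊞∙⊞⊞
?⊞⊞⊚∙∙∙
?⊞⊞∙∙∙∙
?⊞⊞∙⊕∙∙
?⊞⊞∙∙∙∙

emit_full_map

⊞⊞∙∙⊕∙⊞
⊞⊞∙∙∙∙⊞
∙∙∙∙∙∙⊞
⊞⊞⊞⊞∙⊞⊞
⊞⊞⊞⊞∙⊞⊞
??⊞⊞∙⊞⊞
??⊞⊞∙⊞⊞
?⊞⊞⊞∙⊞⊞
?⊞⊞⊞∙⊞⊞
?⊞⊞⊚∙∙∙
?⊞⊞∙∙∙∙
?⊞⊞∙⊕∙∙
?⊞⊞∙∙∙∙
?⊞⊞⊞⊞⊞∙

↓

?⊞⊞⊞∙⊞⊞
?⊞⊞⊞∙⊞⊞
?⊞⊞∙∙∙∙
?⊞⊞⊚∙∙∙
?⊞⊞∙⊕∙∙
?⊞⊞∙∙∙∙
?⊞⊞⊞⊞⊞∙

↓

?⊞⊞⊞∙⊞⊞
?⊞⊞∙∙∙∙
?⊞⊞∙∙∙∙
?⊞⊞⊚⊕∙∙
?⊞⊞∙∙∙∙
?⊞⊞⊞⊞⊞∙
???????

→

⊞⊞⊞∙⊞⊞?
⊞⊞∙∙∙∙?
⊞⊞∙∙∙∙?
⊞⊞∙⊚∙∙?
⊞⊞∙∙∙∙?
⊞⊞⊞⊞⊞∙?
???????

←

?⊞⊞⊞∙⊞⊞
?⊞⊞∙∙∙∙
?⊞⊞∙∙∙∙
?⊞⊞⊚⊕∙∙
?⊞⊞∙∙∙∙
?⊞⊞⊞⊞⊞∙
???????

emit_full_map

⊞⊞∙∙⊕∙⊞
⊞⊞∙∙∙∙⊞
∙∙∙∙∙∙⊞
⊞⊞⊞⊞∙⊞⊞
⊞⊞⊞⊞∙⊞⊞
??⊞⊞∙⊞⊞
??⊞⊞∙⊞⊞
?⊞⊞⊞∙⊞⊞
?⊞⊞⊞∙⊞⊞
?⊞⊞∙∙∙∙
?⊞⊞∙∙∙∙
?⊞⊞⊚⊕∙∙
?⊞⊞∙∙∙∙
?⊞⊞⊞⊞⊞∙

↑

?⊞⊞⊞∙⊞⊞
?⊞⊞⊞∙⊞⊞
?⊞⊞∙∙∙∙
?⊞⊞⊚∙∙∙
?⊞⊞∙⊕∙∙
?⊞⊞∙∙∙∙
?⊞⊞⊞⊞⊞∙

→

⊞⊞⊞∙⊞⊞?
⊞⊞⊞∙⊞⊞?
⊞⊞∙∙∙∙?
⊞⊞∙⊚∙∙?
⊞⊞∙⊕∙∙?
⊞⊞∙∙∙∙?
⊞⊞⊞⊞⊞∙?


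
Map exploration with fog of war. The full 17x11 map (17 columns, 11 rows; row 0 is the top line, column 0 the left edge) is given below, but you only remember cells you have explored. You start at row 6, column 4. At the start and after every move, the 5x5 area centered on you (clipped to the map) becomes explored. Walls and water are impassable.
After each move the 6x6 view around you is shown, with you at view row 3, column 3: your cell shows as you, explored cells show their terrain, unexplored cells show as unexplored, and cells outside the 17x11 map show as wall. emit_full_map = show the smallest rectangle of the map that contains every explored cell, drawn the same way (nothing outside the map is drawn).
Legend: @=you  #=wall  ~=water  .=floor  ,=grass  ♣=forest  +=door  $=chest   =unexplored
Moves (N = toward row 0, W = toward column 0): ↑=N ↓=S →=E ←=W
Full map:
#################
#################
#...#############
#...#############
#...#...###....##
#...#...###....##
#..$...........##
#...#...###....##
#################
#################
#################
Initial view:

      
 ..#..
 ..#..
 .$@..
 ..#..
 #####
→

      
..#...
..#...
.$.@..
..#...
######

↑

      
 .####
..#...
..#@..
.$....
..#...

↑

      
 .####
 .####
..#@..
..#...
.$....

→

      
.#####
.#####
.#.@.#
.#...#
$.....

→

      
######
######
#..@##
#...##
......

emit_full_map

 .######
 .######
..#..@##
..#...##
.$......
..#...  
######  

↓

######
######
#...##
#..@##
......
#...##

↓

######
#...##
#...##
...@..
#...##
######

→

##### 
...###
...###
...@..
...###
######

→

####  
..###.
..###.
...@..
..###.
######

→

###   
.###..
.###..
...@..
.###..
######

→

##    
###...
###...
...@..
###...
######

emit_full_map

 .######    
 .######    
..#...###...
..#...###...
.$.......@..
..#...###...
############

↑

##    
######
###...
###@..
......
###...

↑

      
######
######
###@..
###...
......

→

      
######
######
##.@..
##....
......

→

      
######
######
#..@.#
#....#
.....#

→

      
######
######
...@##
....##
....##

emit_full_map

 .#############
 .#############
..#...###...@##
..#...###....##
.$...........##
..#...###...   
############   

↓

######
######
....##
...@##
....##
....##

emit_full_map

 .#############
 .#############
..#...###....##
..#...###...@##
.$...........##
..#...###....##
############   


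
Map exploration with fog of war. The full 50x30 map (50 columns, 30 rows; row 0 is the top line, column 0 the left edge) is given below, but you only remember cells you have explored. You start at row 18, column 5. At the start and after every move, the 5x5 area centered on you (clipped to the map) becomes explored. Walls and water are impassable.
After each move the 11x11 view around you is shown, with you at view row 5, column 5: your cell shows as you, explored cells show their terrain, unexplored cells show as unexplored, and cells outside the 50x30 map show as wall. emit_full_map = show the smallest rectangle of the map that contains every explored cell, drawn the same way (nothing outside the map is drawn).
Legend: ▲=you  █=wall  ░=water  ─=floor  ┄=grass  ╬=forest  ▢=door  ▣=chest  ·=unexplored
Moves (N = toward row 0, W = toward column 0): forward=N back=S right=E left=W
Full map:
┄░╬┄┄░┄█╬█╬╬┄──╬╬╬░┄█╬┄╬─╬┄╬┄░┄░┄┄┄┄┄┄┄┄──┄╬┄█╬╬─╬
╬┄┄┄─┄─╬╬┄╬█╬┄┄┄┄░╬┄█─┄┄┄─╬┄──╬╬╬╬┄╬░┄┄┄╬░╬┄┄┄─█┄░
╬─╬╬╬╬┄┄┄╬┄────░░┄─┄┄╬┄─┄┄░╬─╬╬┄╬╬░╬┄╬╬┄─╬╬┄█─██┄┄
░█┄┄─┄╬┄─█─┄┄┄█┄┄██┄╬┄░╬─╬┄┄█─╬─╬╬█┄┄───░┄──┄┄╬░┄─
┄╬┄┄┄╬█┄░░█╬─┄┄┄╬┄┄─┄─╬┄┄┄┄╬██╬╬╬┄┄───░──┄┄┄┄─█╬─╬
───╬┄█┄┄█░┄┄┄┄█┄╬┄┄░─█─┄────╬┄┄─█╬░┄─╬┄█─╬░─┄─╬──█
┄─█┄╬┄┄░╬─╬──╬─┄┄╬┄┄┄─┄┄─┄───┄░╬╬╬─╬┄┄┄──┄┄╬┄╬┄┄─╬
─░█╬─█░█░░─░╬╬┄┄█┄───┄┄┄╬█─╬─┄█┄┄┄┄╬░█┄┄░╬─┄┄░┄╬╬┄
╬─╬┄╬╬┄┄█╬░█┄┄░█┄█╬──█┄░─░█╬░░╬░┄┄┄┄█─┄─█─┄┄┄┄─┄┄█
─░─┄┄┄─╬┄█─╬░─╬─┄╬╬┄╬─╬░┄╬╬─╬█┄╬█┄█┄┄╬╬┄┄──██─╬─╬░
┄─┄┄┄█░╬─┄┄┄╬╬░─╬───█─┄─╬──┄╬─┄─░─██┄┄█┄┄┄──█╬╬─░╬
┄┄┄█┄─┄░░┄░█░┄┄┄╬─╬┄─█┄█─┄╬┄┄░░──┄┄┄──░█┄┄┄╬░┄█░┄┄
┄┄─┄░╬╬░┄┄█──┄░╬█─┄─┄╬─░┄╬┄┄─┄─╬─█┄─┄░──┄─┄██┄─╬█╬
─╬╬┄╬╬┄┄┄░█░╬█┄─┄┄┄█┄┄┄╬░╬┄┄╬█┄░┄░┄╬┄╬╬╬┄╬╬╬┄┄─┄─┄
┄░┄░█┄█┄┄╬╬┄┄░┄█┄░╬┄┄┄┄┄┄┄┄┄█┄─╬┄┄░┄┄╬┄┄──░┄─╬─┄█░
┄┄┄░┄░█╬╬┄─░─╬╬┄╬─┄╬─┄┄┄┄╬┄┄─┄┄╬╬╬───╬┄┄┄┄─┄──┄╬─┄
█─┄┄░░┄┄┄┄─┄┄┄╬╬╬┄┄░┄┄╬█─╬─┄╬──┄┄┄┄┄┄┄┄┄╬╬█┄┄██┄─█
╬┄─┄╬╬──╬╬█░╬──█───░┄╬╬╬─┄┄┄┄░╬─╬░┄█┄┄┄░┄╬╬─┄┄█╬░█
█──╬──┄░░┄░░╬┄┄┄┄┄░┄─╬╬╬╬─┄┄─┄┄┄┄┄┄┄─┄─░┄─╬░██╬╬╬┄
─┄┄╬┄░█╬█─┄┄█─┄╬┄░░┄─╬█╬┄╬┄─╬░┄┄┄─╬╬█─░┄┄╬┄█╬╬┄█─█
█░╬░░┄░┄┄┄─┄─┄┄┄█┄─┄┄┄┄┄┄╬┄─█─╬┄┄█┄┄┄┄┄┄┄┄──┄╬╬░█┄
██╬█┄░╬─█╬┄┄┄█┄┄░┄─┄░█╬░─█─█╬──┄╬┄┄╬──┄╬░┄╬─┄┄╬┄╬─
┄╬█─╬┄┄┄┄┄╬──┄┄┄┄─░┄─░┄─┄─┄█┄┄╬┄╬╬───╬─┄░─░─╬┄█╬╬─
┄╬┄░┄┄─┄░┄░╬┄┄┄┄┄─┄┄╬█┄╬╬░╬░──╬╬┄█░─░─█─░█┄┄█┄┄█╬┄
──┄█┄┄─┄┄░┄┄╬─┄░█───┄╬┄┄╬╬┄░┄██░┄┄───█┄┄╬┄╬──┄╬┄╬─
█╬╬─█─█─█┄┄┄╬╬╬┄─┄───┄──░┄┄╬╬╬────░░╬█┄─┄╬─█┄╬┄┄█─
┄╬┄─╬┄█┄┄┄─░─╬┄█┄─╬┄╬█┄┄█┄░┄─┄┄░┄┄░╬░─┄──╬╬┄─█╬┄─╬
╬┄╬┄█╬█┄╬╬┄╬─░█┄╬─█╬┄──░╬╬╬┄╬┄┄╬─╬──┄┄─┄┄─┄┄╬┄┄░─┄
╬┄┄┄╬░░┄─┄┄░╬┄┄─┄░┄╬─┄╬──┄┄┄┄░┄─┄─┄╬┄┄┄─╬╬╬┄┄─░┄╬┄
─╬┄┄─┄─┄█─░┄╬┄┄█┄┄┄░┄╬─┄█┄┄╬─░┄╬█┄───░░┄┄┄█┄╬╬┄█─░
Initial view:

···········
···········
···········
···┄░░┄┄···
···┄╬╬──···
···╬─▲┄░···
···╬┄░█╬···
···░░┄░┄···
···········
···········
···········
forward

···········
···········
···········
···░┄░█╬···
···┄░░┄┄···
···┄╬▲──···
···╬──┄░···
···╬┄░█╬···
···░░┄░┄···
···········
···········

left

█··········
█··········
█··········
█··┄░┄░█╬··
█··┄┄░░┄┄··
█··─┄▲╬──··
█··─╬──┄░··
█··┄╬┄░█╬··
█···░░┄░┄··
█··········
█··········

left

██·········
██·········
██·········
██·┄┄░┄░█╬·
██·─┄┄░░┄┄·
██·┄─▲╬╬──·
██·──╬──┄░·
██·┄┄╬┄░█╬·
██···░░┄░┄·
██·········
██·········

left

███········
███········
███········
███┄┄┄░┄░█╬
████─┄┄░░┄┄
███╬┄▲┄╬╬──
████──╬──┄░
███─┄┄╬┄░█╬
███···░░┄░┄
███········
███········

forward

███········
███········
███········
███┄░┄░█···
███┄┄┄░┄░█╬
████─▲┄░░┄┄
███╬┄─┄╬╬──
████──╬──┄░
███─┄┄╬┄░█╬
███···░░┄░┄
███········

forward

███········
███········
███········
███─╬╬┄╬···
███┄░┄░█···
███┄┄▲░┄░█╬
████─┄┄░░┄┄
███╬┄─┄╬╬──
████──╬──┄░
███─┄┄╬┄░█╬
███···░░┄░┄

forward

███········
███········
███········
███┄┄─┄░···
███─╬╬┄╬···
███┄░▲░█···
███┄┄┄░┄░█╬
████─┄┄░░┄┄
███╬┄─┄╬╬──
████──╬──┄░
███─┄┄╬┄░█╬

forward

███········
███········
███········
███┄┄┄█┄···
███┄┄─┄░···
███─╬▲┄╬···
███┄░┄░█···
███┄┄┄░┄░█╬
████─┄┄░░┄┄
███╬┄─┄╬╬──
████──╬──┄░

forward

███········
███········
███········
███┄─┄┄┄···
███┄┄┄█┄···
███┄┄▲┄░···
███─╬╬┄╬···
███┄░┄░█···
███┄┄┄░┄░█╬
████─┄┄░░┄┄
███╬┄─┄╬╬──

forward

███········
███········
███········
███─░─┄┄···
███┄─┄┄┄···
███┄┄▲█┄···
███┄┄─┄░···
███─╬╬┄╬···
███┄░┄░█···
███┄┄┄░┄░█╬
████─┄┄░░┄┄

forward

███········
███········
███········
███╬─╬┄╬···
███─░─┄┄···
███┄─▲┄┄···
███┄┄┄█┄···
███┄┄─┄░···
███─╬╬┄╬···
███┄░┄░█···
███┄┄┄░┄░█╬

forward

███········
███········
███········
███─░█╬─···
███╬─╬┄╬···
███─░▲┄┄···
███┄─┄┄┄···
███┄┄┄█┄···
███┄┄─┄░···
███─╬╬┄╬···
███┄░┄░█···

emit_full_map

─░█╬─···
╬─╬┄╬···
─░▲┄┄···
┄─┄┄┄···
┄┄┄█┄···
┄┄─┄░···
─╬╬┄╬···
┄░┄░█···
┄┄┄░┄░█╬
█─┄┄░░┄┄
╬┄─┄╬╬──
█──╬──┄░
─┄┄╬┄░█╬
···░░┄░┄

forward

███········
███········
███········
███┄─█┄╬···
███─░█╬─···
███╬─▲┄╬···
███─░─┄┄···
███┄─┄┄┄···
███┄┄┄█┄···
███┄┄─┄░···
███─╬╬┄╬···

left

████·······
████·······
████·······
████┄─█┄╬··
████─░█╬─··
████╬▲╬┄╬··
████─░─┄┄··
████┄─┄┄┄··
████┄┄┄█┄··
████┄┄─┄░··
████─╬╬┄╬··

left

█████······
█████······
█████······
█████┄─█┄╬·
█████─░█╬─·
█████▲─╬┄╬·
█████─░─┄┄·
█████┄─┄┄┄·
█████┄┄┄█┄·
█████┄┄─┄░·
█████─╬╬┄╬·

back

█████······
█████······
█████┄─█┄╬·
█████─░█╬─·
█████╬─╬┄╬·
█████▲░─┄┄·
█████┄─┄┄┄·
█████┄┄┄█┄·
█████┄┄─┄░·
█████─╬╬┄╬·
█████┄░┄░█·

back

█████······
█████┄─█┄╬·
█████─░█╬─·
█████╬─╬┄╬·
█████─░─┄┄·
█████▲─┄┄┄·
█████┄┄┄█┄·
█████┄┄─┄░·
█████─╬╬┄╬·
█████┄░┄░█·
█████┄┄┄░┄░

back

█████┄─█┄╬·
█████─░█╬─·
█████╬─╬┄╬·
█████─░─┄┄·
█████┄─┄┄┄·
█████▲┄┄█┄·
█████┄┄─┄░·
█████─╬╬┄╬·
█████┄░┄░█·
█████┄┄┄░┄░
██████─┄┄░░

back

█████─░█╬─·
█████╬─╬┄╬·
█████─░─┄┄·
█████┄─┄┄┄·
█████┄┄┄█┄·
█████▲┄─┄░·
█████─╬╬┄╬·
█████┄░┄░█·
█████┄┄┄░┄░
██████─┄┄░░
█████╬┄─┄╬╬

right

████─░█╬─··
████╬─╬┄╬··
████─░─┄┄··
████┄─┄┄┄··
████┄┄┄█┄··
████┄▲─┄░··
████─╬╬┄╬··
████┄░┄░█··
████┄┄┄░┄░█
█████─┄┄░░┄
████╬┄─┄╬╬─

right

███─░█╬─···
███╬─╬┄╬···
███─░─┄┄···
███┄─┄┄┄···
███┄┄┄█┄···
███┄┄▲┄░···
███─╬╬┄╬···
███┄░┄░█···
███┄┄┄░┄░█╬
████─┄┄░░┄┄
███╬┄─┄╬╬──

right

██─░█╬─····
██╬─╬┄╬····
██─░─┄┄····
██┄─┄┄┄█···
██┄┄┄█┄─···
██┄┄─▲░╬···
██─╬╬┄╬╬···
██┄░┄░█┄···
██┄┄┄░┄░█╬·
███─┄┄░░┄┄·
██╬┄─┄╬╬──·

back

██╬─╬┄╬····
██─░─┄┄····
██┄─┄┄┄█···
██┄┄┄█┄─···
██┄┄─┄░╬···
██─╬╬▲╬╬···
██┄░┄░█┄···
██┄┄┄░┄░█╬·
███─┄┄░░┄┄·
██╬┄─┄╬╬──·
███──╬──┄░·

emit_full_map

┄─█┄╬···
─░█╬─···
╬─╬┄╬···
─░─┄┄···
┄─┄┄┄█··
┄┄┄█┄─··
┄┄─┄░╬··
─╬╬▲╬╬··
┄░┄░█┄··
┄┄┄░┄░█╬
█─┄┄░░┄┄
╬┄─┄╬╬──
█──╬──┄░
─┄┄╬┄░█╬
···░░┄░┄

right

█╬─╬┄╬·····
█─░─┄┄·····
█┄─┄┄┄█····
█┄┄┄█┄─┄···
█┄┄─┄░╬╬···
█─╬╬┄▲╬┄···
█┄░┄░█┄█···
█┄┄┄░┄░█╬··
██─┄┄░░┄┄··
█╬┄─┄╬╬──··
██──╬──┄░··

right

╬─╬┄╬······
─░─┄┄······
┄─┄┄┄█·····
┄┄┄█┄─┄░···
┄┄─┄░╬╬░···
─╬╬┄╬▲┄┄···
┄░┄░█┄█┄···
┄┄┄░┄░█╬···
█─┄┄░░┄┄···
╬┄─┄╬╬──···
█──╬──┄░···

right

─╬┄╬·······
░─┄┄·······
─┄┄┄█······
┄┄█┄─┄░░···
┄─┄░╬╬░┄···
╬╬┄╬╬▲┄┄···
░┄░█┄█┄┄···
┄┄░┄░█╬╬···
─┄┄░░┄┄····
┄─┄╬╬──····
──╬──┄░····

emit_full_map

┄─█┄╬····
─░█╬─····
╬─╬┄╬····
─░─┄┄····
┄─┄┄┄█···
┄┄┄█┄─┄░░
┄┄─┄░╬╬░┄
─╬╬┄╬╬▲┄┄
┄░┄░█┄█┄┄
┄┄┄░┄░█╬╬
█─┄┄░░┄┄·
╬┄─┄╬╬──·
█──╬──┄░·
─┄┄╬┄░█╬·
···░░┄░┄·


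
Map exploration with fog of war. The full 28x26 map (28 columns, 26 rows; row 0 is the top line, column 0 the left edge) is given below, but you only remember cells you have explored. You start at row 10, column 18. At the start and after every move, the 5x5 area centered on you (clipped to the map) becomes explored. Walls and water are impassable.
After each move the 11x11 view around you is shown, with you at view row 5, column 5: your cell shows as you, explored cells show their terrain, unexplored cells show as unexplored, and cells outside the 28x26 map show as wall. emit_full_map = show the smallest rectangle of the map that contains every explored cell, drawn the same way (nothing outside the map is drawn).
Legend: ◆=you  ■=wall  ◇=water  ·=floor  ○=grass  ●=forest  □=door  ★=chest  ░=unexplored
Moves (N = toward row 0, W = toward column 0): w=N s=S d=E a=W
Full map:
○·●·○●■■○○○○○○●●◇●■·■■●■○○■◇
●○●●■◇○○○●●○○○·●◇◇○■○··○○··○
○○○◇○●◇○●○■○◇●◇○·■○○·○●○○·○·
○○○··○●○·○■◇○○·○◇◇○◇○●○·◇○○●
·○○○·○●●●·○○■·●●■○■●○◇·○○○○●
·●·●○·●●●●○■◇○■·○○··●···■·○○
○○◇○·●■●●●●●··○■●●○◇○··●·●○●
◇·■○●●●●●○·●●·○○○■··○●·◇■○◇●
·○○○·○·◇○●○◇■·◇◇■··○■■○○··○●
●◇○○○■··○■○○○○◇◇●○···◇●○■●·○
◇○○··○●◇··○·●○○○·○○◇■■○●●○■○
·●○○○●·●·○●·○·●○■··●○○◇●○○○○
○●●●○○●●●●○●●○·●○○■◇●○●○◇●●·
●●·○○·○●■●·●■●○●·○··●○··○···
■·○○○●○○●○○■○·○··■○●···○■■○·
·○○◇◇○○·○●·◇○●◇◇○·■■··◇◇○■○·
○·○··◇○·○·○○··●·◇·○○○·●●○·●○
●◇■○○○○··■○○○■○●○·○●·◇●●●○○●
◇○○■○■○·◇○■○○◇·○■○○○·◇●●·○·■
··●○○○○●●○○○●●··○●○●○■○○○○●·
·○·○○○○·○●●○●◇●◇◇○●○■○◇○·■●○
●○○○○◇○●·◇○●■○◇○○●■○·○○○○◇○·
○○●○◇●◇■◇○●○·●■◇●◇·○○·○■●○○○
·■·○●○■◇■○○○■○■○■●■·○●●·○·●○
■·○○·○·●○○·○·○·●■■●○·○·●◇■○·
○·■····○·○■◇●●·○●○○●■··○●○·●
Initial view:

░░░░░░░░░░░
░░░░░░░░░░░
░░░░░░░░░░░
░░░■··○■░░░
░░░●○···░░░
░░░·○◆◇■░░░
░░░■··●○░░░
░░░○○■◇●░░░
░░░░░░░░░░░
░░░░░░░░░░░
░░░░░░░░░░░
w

░░░░░░░░░░░
░░░░░░░░░░░
░░░░░░░░░░░
░░░○■··○░░░
░░░■··○■░░░
░░░●○◆··░░░
░░░·○○◇■░░░
░░░■··●○░░░
░░░○○■◇●░░░
░░░░░░░░░░░
░░░░░░░░░░░

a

░░░░░░░░░░░
░░░░░░░░░░░
░░░░░░░░░░░
░░░○○■··○░░
░░░◇■··○■░░
░░░◇●◆···░░
░░░○·○○◇■░░
░░░○■··●○░░
░░░░○○■◇●░░
░░░░░░░░░░░
░░░░░░░░░░░

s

░░░░░░░░░░░
░░░░░░░░░░░
░░░○○■··○░░
░░░◇■··○■░░
░░░◇●○···░░
░░░○·◆○◇■░░
░░░○■··●○░░
░░░●○○■◇●░░
░░░░░░░░░░░
░░░░░░░░░░░
░░░░░░░░░░░

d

░░░░░░░░░░░
░░░░░░░░░░░
░░○○■··○░░░
░░◇■··○■░░░
░░◇●○···░░░
░░○·○◆◇■░░░
░░○■··●○░░░
░░●○○■◇●░░░
░░░░░░░░░░░
░░░░░░░░░░░
░░░░░░░░░░░

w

░░░░░░░░░░░
░░░░░░░░░░░
░░░░░░░░░░░
░░○○■··○░░░
░░◇■··○■░░░
░░◇●○◆··░░░
░░○·○○◇■░░░
░░○■··●○░░░
░░●○○■◇●░░░
░░░░░░░░░░░
░░░░░░░░░░░

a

░░░░░░░░░░░
░░░░░░░░░░░
░░░░░░░░░░░
░░░○○■··○░░
░░░◇■··○■░░
░░░◇●◆···░░
░░░○·○○◇■░░
░░░○■··●○░░
░░░●○○■◇●░░
░░░░░░░░░░░
░░░░░░░░░░░

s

░░░░░░░░░░░
░░░░░░░░░░░
░░░○○■··○░░
░░░◇■··○■░░
░░░◇●○···░░
░░░○·◆○◇■░░
░░░○■··●○░░
░░░●○○■◇●░░
░░░░░░░░░░░
░░░░░░░░░░░
░░░░░░░░░░░

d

░░░░░░░░░░░
░░░░░░░░░░░
░░○○■··○░░░
░░◇■··○■░░░
░░◇●○···░░░
░░○·○◆◇■░░░
░░○■··●○░░░
░░●○○■◇●░░░
░░░░░░░░░░░
░░░░░░░░░░░
░░░░░░░░░░░

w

░░░░░░░░░░░
░░░░░░░░░░░
░░░░░░░░░░░
░░○○■··○░░░
░░◇■··○■░░░
░░◇●○◆··░░░
░░○·○○◇■░░░
░░○■··●○░░░
░░●○○■◇●░░░
░░░░░░░░░░░
░░░░░░░░░░░

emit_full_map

○○■··○
◇■··○■
◇●○◆··
○·○○◇■
○■··●○
●○○■◇●


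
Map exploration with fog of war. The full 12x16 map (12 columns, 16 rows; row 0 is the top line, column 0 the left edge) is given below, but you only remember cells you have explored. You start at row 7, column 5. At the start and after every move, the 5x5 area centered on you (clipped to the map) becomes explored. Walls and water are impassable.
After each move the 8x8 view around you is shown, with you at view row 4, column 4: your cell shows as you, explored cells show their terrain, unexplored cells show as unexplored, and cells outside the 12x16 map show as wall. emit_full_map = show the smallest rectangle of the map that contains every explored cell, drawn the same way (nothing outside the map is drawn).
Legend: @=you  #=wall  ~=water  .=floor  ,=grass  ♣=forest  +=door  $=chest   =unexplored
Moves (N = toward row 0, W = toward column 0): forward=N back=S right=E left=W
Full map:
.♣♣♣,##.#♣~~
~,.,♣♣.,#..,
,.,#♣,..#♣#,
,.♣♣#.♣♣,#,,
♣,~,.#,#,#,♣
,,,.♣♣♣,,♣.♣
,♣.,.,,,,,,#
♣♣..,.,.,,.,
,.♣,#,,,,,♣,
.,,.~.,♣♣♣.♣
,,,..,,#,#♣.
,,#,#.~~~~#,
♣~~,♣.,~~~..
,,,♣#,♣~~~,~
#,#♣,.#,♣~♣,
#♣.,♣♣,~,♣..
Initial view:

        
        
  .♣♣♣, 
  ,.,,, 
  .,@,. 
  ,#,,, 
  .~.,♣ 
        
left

        
        
  ,.♣♣♣,
  .,.,,,
  ..@.,.
  ♣,#,,,
  ,.~.,♣
        

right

        
        
 ,.♣♣♣, 
 .,.,,, 
 ..,@,. 
 ♣,#,,, 
 ,.~.,♣ 
        

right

        
        
,.♣♣♣,, 
.,.,,,, 
..,.@., 
♣,#,,,, 
,.~.,♣♣ 
        

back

        
,.♣♣♣,, 
.,.,,,, 
..,.,., 
♣,#,@,, 
,.~.,♣♣ 
  .,,#, 
        

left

        
 ,.♣♣♣,,
 .,.,,,,
 ..,.,.,
 ♣,#@,,,
 ,.~.,♣♣
  ..,,#,
        

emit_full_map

,.♣♣♣,,
.,.,,,,
..,.,.,
♣,#@,,,
,.~.,♣♣
 ..,,#,

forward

        
        
 ,.♣♣♣,,
 .,.,,,,
 ..,@,.,
 ♣,#,,,,
 ,.~.,♣♣
  ..,,#,

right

        
        
,.♣♣♣,, 
.,.,,,, 
..,.@., 
♣,#,,,, 
,.~.,♣♣ 
 ..,,#, 

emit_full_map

,.♣♣♣,,
.,.,,,,
..,.@.,
♣,#,,,,
,.~.,♣♣
 ..,,#,


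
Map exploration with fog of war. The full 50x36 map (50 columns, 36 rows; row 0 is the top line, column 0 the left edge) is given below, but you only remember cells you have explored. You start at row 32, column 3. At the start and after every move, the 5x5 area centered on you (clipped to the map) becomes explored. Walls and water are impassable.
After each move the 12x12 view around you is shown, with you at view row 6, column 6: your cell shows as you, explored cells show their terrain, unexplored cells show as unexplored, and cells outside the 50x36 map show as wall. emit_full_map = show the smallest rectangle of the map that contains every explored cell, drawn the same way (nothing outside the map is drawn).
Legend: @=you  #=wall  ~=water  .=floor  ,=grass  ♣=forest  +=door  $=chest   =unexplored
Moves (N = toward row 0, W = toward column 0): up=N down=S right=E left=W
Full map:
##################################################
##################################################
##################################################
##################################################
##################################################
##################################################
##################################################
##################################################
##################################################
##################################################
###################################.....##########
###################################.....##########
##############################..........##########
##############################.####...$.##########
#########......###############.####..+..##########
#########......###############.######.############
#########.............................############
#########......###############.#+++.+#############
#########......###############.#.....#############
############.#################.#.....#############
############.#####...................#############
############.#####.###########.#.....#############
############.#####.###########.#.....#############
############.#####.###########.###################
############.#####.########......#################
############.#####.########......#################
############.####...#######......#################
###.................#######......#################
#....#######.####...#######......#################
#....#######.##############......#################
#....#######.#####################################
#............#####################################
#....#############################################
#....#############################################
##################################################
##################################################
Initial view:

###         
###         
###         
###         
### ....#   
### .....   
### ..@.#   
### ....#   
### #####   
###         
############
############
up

###         
###         
###         
###         
### ....#   
### ....#   
### ..@..   
### ....#   
### ....#   
### #####   
###         
############

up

###         
###         
###         
###         
### ....#   
### ....#   
### ..@.#   
### .....   
### ....#   
### ....#   
### #####   
###         

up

###         
###         
###         
###         
### ##...   
### ....#   
### ..@.#   
### ....#   
### .....   
### ....#   
### ....#   
### #####   

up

###         
###         
###         
###         
### #####   
### ##...   
### ..@.#   
### ....#   
### ....#   
### .....   
### ....#   
### ....#   

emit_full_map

#####
##...
..@.#
....#
....#
.....
....#
....#
#####

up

###         
###         
###         
###         
### #####   
### #####   
### ##@..   
### ....#   
### ....#   
### ....#   
### .....   
### ....#   

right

##          
##          
##          
##          
## ######   
## ######   
## ##.@..   
## ....##   
## ....##   
## ....#    
## .....    
## ....#    

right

#           
#           
#           
#           
# #######   
# #######   
# ##..@..   
# ....###   
# ....###   
# ....#     
# .....     
# ....#     

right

            
            
            
            
 ########   
 ########   
 ##...@..   
 ....####   
 ....####   
 ....#      
 .....      
 ....#      

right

            
            
            
            
#########   
#########   
##....@..   
....#####   
....#####   
....#       
.....       
....#       

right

            
            
            
            
#########   
#########   
#.....@..   
...######   
...######   
...#        
....        
...#        

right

            
            
            
            
#########   
#########   
......@..   
..#######   
..#######   
..#         
...         
..#         

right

            
            
            
            
########.   
########.   
......@..   
.#######.   
.#######.   
.#          
..          
.#          

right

            
            
            
            
#######.#   
#######.#   
......@..   
#######.#   
#######.#   
#           
.           
#           

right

            
            
            
            
######.##   
######.##   
......@..   
######.##   
######.##   
            
            
            

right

            
            
            
            
#####.###   
#####.###   
......@..   
#####.###   
#####.###   
            
            
            

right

            
            
            
            
####.####   
####.####   
......@..   
####.####   
####.####   
            
            
            

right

            
            
            
            
###.#####   
###.####.   
......@..   
###.####.   
###.#####   
            
            
            

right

            
            
            
            
##.#####.   
##.####..   
......@..   
##.####..   
##.######   
            
            
            

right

            
            
            
            
#.#####.#   
#.####...   
......@..   
#.####...   
#.#######   
            
            
            

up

            
            
            
            
    ###.#   
#.#####.#   
#.####@..   
.........   
#.####...   
#.#######   
            
            

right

            
            
            
            
   ###.##   
.#####.##   
.####.@.#   
........#   
.####...#   
.#######    
            
            

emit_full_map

              ###.##
###########.#####.##
###########.####.@.#
##.................#
....#######.####...#
....#######.####### 
....#               
.....               
....#               
....#               
#####               


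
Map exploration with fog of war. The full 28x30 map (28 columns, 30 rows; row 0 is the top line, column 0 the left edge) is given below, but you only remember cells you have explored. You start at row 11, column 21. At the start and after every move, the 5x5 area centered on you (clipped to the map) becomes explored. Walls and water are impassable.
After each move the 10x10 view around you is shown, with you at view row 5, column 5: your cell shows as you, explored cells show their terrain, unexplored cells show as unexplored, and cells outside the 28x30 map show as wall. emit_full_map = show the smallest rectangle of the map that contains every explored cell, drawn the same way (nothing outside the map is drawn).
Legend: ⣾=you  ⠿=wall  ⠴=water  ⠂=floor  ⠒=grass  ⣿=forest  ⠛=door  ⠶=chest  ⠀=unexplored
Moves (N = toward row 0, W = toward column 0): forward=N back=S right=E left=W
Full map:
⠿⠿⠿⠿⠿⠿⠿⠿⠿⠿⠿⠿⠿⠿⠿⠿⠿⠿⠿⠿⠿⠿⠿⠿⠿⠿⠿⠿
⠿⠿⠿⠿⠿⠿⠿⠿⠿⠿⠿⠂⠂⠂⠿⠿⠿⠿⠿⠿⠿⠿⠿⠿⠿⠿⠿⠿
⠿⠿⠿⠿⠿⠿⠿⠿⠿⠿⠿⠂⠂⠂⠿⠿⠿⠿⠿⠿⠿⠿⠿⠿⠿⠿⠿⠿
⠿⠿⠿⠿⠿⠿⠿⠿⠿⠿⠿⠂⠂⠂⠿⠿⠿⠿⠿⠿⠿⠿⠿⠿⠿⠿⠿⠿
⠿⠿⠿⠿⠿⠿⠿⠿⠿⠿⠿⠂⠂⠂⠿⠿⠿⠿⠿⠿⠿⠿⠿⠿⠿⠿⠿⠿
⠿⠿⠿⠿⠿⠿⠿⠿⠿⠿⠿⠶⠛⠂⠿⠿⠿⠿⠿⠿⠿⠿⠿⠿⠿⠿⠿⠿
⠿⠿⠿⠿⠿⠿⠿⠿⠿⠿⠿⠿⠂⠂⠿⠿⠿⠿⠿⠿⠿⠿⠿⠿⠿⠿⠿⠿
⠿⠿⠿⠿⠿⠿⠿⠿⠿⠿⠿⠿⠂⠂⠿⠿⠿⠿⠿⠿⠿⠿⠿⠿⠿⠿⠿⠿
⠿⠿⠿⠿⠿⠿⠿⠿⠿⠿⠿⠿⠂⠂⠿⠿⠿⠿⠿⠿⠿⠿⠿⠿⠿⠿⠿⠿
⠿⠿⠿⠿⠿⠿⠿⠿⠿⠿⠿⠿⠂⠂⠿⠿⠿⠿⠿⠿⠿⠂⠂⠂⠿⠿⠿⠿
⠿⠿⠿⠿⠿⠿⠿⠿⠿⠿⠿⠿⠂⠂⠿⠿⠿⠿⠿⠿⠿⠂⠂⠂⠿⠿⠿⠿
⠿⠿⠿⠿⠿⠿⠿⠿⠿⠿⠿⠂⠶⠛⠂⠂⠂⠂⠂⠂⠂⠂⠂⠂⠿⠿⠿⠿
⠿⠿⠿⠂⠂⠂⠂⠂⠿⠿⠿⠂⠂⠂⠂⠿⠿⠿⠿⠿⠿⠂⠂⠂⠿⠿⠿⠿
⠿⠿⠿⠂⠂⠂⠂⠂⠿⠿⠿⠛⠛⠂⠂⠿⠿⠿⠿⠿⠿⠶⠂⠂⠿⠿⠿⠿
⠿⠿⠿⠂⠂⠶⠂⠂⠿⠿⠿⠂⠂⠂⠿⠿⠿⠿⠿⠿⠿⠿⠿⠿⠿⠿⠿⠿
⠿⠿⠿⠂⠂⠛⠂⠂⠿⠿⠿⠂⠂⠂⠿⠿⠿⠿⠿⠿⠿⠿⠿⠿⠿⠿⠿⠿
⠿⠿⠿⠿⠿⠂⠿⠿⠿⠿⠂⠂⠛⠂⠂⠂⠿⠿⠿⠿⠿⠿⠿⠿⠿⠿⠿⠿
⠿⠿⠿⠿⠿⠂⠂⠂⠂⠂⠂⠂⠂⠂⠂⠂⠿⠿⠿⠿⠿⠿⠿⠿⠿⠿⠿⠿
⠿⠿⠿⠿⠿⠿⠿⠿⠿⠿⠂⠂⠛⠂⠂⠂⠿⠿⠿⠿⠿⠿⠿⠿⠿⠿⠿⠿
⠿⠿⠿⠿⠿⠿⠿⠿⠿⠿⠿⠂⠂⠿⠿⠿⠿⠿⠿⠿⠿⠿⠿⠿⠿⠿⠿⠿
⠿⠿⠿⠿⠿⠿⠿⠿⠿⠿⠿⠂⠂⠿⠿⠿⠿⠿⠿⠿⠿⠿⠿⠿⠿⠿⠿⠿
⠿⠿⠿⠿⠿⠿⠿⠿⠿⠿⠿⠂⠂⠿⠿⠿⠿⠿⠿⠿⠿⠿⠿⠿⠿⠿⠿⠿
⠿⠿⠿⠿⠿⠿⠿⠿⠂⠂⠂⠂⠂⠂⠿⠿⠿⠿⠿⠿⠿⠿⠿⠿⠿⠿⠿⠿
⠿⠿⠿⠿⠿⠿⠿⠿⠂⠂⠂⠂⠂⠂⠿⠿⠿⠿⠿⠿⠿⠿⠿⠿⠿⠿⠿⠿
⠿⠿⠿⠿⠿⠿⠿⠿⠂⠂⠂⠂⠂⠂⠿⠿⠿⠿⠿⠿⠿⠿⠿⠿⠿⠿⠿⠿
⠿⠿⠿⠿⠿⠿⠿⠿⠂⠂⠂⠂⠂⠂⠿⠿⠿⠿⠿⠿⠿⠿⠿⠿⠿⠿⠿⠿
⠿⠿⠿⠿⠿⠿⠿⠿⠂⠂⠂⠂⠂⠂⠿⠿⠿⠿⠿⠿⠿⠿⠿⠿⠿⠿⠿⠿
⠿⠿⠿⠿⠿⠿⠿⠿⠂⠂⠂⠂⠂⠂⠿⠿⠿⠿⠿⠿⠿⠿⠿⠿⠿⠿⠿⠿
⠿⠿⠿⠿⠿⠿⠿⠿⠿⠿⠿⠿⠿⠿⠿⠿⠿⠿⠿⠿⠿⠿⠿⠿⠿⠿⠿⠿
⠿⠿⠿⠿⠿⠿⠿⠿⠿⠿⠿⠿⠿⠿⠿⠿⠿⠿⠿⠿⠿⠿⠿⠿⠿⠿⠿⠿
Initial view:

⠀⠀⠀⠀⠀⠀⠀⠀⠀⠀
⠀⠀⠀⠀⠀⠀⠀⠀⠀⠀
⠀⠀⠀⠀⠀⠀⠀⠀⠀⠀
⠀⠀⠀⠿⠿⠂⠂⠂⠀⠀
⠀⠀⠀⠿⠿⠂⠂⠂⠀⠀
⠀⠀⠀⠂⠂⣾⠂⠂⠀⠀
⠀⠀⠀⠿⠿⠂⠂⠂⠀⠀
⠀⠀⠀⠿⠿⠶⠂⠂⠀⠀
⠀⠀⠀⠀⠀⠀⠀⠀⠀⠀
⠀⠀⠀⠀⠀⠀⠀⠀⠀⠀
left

⠀⠀⠀⠀⠀⠀⠀⠀⠀⠀
⠀⠀⠀⠀⠀⠀⠀⠀⠀⠀
⠀⠀⠀⠀⠀⠀⠀⠀⠀⠀
⠀⠀⠀⠿⠿⠿⠂⠂⠂⠀
⠀⠀⠀⠿⠿⠿⠂⠂⠂⠀
⠀⠀⠀⠂⠂⣾⠂⠂⠂⠀
⠀⠀⠀⠿⠿⠿⠂⠂⠂⠀
⠀⠀⠀⠿⠿⠿⠶⠂⠂⠀
⠀⠀⠀⠀⠀⠀⠀⠀⠀⠀
⠀⠀⠀⠀⠀⠀⠀⠀⠀⠀

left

⠀⠀⠀⠀⠀⠀⠀⠀⠀⠀
⠀⠀⠀⠀⠀⠀⠀⠀⠀⠀
⠀⠀⠀⠀⠀⠀⠀⠀⠀⠀
⠀⠀⠀⠿⠿⠿⠿⠂⠂⠂
⠀⠀⠀⠿⠿⠿⠿⠂⠂⠂
⠀⠀⠀⠂⠂⣾⠂⠂⠂⠂
⠀⠀⠀⠿⠿⠿⠿⠂⠂⠂
⠀⠀⠀⠿⠿⠿⠿⠶⠂⠂
⠀⠀⠀⠀⠀⠀⠀⠀⠀⠀
⠀⠀⠀⠀⠀⠀⠀⠀⠀⠀

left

⠀⠀⠀⠀⠀⠀⠀⠀⠀⠀
⠀⠀⠀⠀⠀⠀⠀⠀⠀⠀
⠀⠀⠀⠀⠀⠀⠀⠀⠀⠀
⠀⠀⠀⠿⠿⠿⠿⠿⠂⠂
⠀⠀⠀⠿⠿⠿⠿⠿⠂⠂
⠀⠀⠀⠂⠂⣾⠂⠂⠂⠂
⠀⠀⠀⠿⠿⠿⠿⠿⠂⠂
⠀⠀⠀⠿⠿⠿⠿⠿⠶⠂
⠀⠀⠀⠀⠀⠀⠀⠀⠀⠀
⠀⠀⠀⠀⠀⠀⠀⠀⠀⠀

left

⠀⠀⠀⠀⠀⠀⠀⠀⠀⠀
⠀⠀⠀⠀⠀⠀⠀⠀⠀⠀
⠀⠀⠀⠀⠀⠀⠀⠀⠀⠀
⠀⠀⠀⠿⠿⠿⠿⠿⠿⠂
⠀⠀⠀⠿⠿⠿⠿⠿⠿⠂
⠀⠀⠀⠂⠂⣾⠂⠂⠂⠂
⠀⠀⠀⠿⠿⠿⠿⠿⠿⠂
⠀⠀⠀⠿⠿⠿⠿⠿⠿⠶
⠀⠀⠀⠀⠀⠀⠀⠀⠀⠀
⠀⠀⠀⠀⠀⠀⠀⠀⠀⠀

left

⠀⠀⠀⠀⠀⠀⠀⠀⠀⠀
⠀⠀⠀⠀⠀⠀⠀⠀⠀⠀
⠀⠀⠀⠀⠀⠀⠀⠀⠀⠀
⠀⠀⠀⠿⠿⠿⠿⠿⠿⠿
⠀⠀⠀⠿⠿⠿⠿⠿⠿⠿
⠀⠀⠀⠂⠂⣾⠂⠂⠂⠂
⠀⠀⠀⠂⠿⠿⠿⠿⠿⠿
⠀⠀⠀⠂⠿⠿⠿⠿⠿⠿
⠀⠀⠀⠀⠀⠀⠀⠀⠀⠀
⠀⠀⠀⠀⠀⠀⠀⠀⠀⠀

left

⠀⠀⠀⠀⠀⠀⠀⠀⠀⠀
⠀⠀⠀⠀⠀⠀⠀⠀⠀⠀
⠀⠀⠀⠀⠀⠀⠀⠀⠀⠀
⠀⠀⠀⠂⠿⠿⠿⠿⠿⠿
⠀⠀⠀⠂⠿⠿⠿⠿⠿⠿
⠀⠀⠀⠛⠂⣾⠂⠂⠂⠂
⠀⠀⠀⠂⠂⠿⠿⠿⠿⠿
⠀⠀⠀⠂⠂⠿⠿⠿⠿⠿
⠀⠀⠀⠀⠀⠀⠀⠀⠀⠀
⠀⠀⠀⠀⠀⠀⠀⠀⠀⠀

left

⠀⠀⠀⠀⠀⠀⠀⠀⠀⠀
⠀⠀⠀⠀⠀⠀⠀⠀⠀⠀
⠀⠀⠀⠀⠀⠀⠀⠀⠀⠀
⠀⠀⠀⠂⠂⠿⠿⠿⠿⠿
⠀⠀⠀⠂⠂⠿⠿⠿⠿⠿
⠀⠀⠀⠶⠛⣾⠂⠂⠂⠂
⠀⠀⠀⠂⠂⠂⠿⠿⠿⠿
⠀⠀⠀⠛⠂⠂⠿⠿⠿⠿
⠀⠀⠀⠀⠀⠀⠀⠀⠀⠀
⠀⠀⠀⠀⠀⠀⠀⠀⠀⠀

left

⠀⠀⠀⠀⠀⠀⠀⠀⠀⠀
⠀⠀⠀⠀⠀⠀⠀⠀⠀⠀
⠀⠀⠀⠀⠀⠀⠀⠀⠀⠀
⠀⠀⠀⠿⠂⠂⠿⠿⠿⠿
⠀⠀⠀⠿⠂⠂⠿⠿⠿⠿
⠀⠀⠀⠂⠶⣾⠂⠂⠂⠂
⠀⠀⠀⠂⠂⠂⠂⠿⠿⠿
⠀⠀⠀⠛⠛⠂⠂⠿⠿⠿
⠀⠀⠀⠀⠀⠀⠀⠀⠀⠀
⠀⠀⠀⠀⠀⠀⠀⠀⠀⠀

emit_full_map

⠿⠂⠂⠿⠿⠿⠿⠿⠿⠿⠂⠂⠂
⠿⠂⠂⠿⠿⠿⠿⠿⠿⠿⠂⠂⠂
⠂⠶⣾⠂⠂⠂⠂⠂⠂⠂⠂⠂⠂
⠂⠂⠂⠂⠿⠿⠿⠿⠿⠿⠂⠂⠂
⠛⠛⠂⠂⠿⠿⠿⠿⠿⠿⠶⠂⠂

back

⠀⠀⠀⠀⠀⠀⠀⠀⠀⠀
⠀⠀⠀⠀⠀⠀⠀⠀⠀⠀
⠀⠀⠀⠿⠂⠂⠿⠿⠿⠿
⠀⠀⠀⠿⠂⠂⠿⠿⠿⠿
⠀⠀⠀⠂⠶⠛⠂⠂⠂⠂
⠀⠀⠀⠂⠂⣾⠂⠿⠿⠿
⠀⠀⠀⠛⠛⠂⠂⠿⠿⠿
⠀⠀⠀⠂⠂⠂⠿⠿⠀⠀
⠀⠀⠀⠀⠀⠀⠀⠀⠀⠀
⠀⠀⠀⠀⠀⠀⠀⠀⠀⠀

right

⠀⠀⠀⠀⠀⠀⠀⠀⠀⠀
⠀⠀⠀⠀⠀⠀⠀⠀⠀⠀
⠀⠀⠿⠂⠂⠿⠿⠿⠿⠿
⠀⠀⠿⠂⠂⠿⠿⠿⠿⠿
⠀⠀⠂⠶⠛⠂⠂⠂⠂⠂
⠀⠀⠂⠂⠂⣾⠿⠿⠿⠿
⠀⠀⠛⠛⠂⠂⠿⠿⠿⠿
⠀⠀⠂⠂⠂⠿⠿⠿⠀⠀
⠀⠀⠀⠀⠀⠀⠀⠀⠀⠀
⠀⠀⠀⠀⠀⠀⠀⠀⠀⠀

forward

⠀⠀⠀⠀⠀⠀⠀⠀⠀⠀
⠀⠀⠀⠀⠀⠀⠀⠀⠀⠀
⠀⠀⠀⠀⠀⠀⠀⠀⠀⠀
⠀⠀⠿⠂⠂⠿⠿⠿⠿⠿
⠀⠀⠿⠂⠂⠿⠿⠿⠿⠿
⠀⠀⠂⠶⠛⣾⠂⠂⠂⠂
⠀⠀⠂⠂⠂⠂⠿⠿⠿⠿
⠀⠀⠛⠛⠂⠂⠿⠿⠿⠿
⠀⠀⠂⠂⠂⠿⠿⠿⠀⠀
⠀⠀⠀⠀⠀⠀⠀⠀⠀⠀

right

⠀⠀⠀⠀⠀⠀⠀⠀⠀⠀
⠀⠀⠀⠀⠀⠀⠀⠀⠀⠀
⠀⠀⠀⠀⠀⠀⠀⠀⠀⠀
⠀⠿⠂⠂⠿⠿⠿⠿⠿⠿
⠀⠿⠂⠂⠿⠿⠿⠿⠿⠿
⠀⠂⠶⠛⠂⣾⠂⠂⠂⠂
⠀⠂⠂⠂⠂⠿⠿⠿⠿⠿
⠀⠛⠛⠂⠂⠿⠿⠿⠿⠿
⠀⠂⠂⠂⠿⠿⠿⠀⠀⠀
⠀⠀⠀⠀⠀⠀⠀⠀⠀⠀

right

⠀⠀⠀⠀⠀⠀⠀⠀⠀⠀
⠀⠀⠀⠀⠀⠀⠀⠀⠀⠀
⠀⠀⠀⠀⠀⠀⠀⠀⠀⠀
⠿⠂⠂⠿⠿⠿⠿⠿⠿⠿
⠿⠂⠂⠿⠿⠿⠿⠿⠿⠿
⠂⠶⠛⠂⠂⣾⠂⠂⠂⠂
⠂⠂⠂⠂⠿⠿⠿⠿⠿⠿
⠛⠛⠂⠂⠿⠿⠿⠿⠿⠿
⠂⠂⠂⠿⠿⠿⠀⠀⠀⠀
⠀⠀⠀⠀⠀⠀⠀⠀⠀⠀

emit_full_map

⠿⠂⠂⠿⠿⠿⠿⠿⠿⠿⠂⠂⠂
⠿⠂⠂⠿⠿⠿⠿⠿⠿⠿⠂⠂⠂
⠂⠶⠛⠂⠂⣾⠂⠂⠂⠂⠂⠂⠂
⠂⠂⠂⠂⠿⠿⠿⠿⠿⠿⠂⠂⠂
⠛⠛⠂⠂⠿⠿⠿⠿⠿⠿⠶⠂⠂
⠂⠂⠂⠿⠿⠿⠀⠀⠀⠀⠀⠀⠀

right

⠀⠀⠀⠀⠀⠀⠀⠀⠀⠀
⠀⠀⠀⠀⠀⠀⠀⠀⠀⠀
⠀⠀⠀⠀⠀⠀⠀⠀⠀⠀
⠂⠂⠿⠿⠿⠿⠿⠿⠿⠂
⠂⠂⠿⠿⠿⠿⠿⠿⠿⠂
⠶⠛⠂⠂⠂⣾⠂⠂⠂⠂
⠂⠂⠂⠿⠿⠿⠿⠿⠿⠂
⠛⠂⠂⠿⠿⠿⠿⠿⠿⠶
⠂⠂⠿⠿⠿⠀⠀⠀⠀⠀
⠀⠀⠀⠀⠀⠀⠀⠀⠀⠀

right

⠀⠀⠀⠀⠀⠀⠀⠀⠀⠀
⠀⠀⠀⠀⠀⠀⠀⠀⠀⠀
⠀⠀⠀⠀⠀⠀⠀⠀⠀⠀
⠂⠿⠿⠿⠿⠿⠿⠿⠂⠂
⠂⠿⠿⠿⠿⠿⠿⠿⠂⠂
⠛⠂⠂⠂⠂⣾⠂⠂⠂⠂
⠂⠂⠿⠿⠿⠿⠿⠿⠂⠂
⠂⠂⠿⠿⠿⠿⠿⠿⠶⠂
⠂⠿⠿⠿⠀⠀⠀⠀⠀⠀
⠀⠀⠀⠀⠀⠀⠀⠀⠀⠀

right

⠀⠀⠀⠀⠀⠀⠀⠀⠀⠀
⠀⠀⠀⠀⠀⠀⠀⠀⠀⠀
⠀⠀⠀⠀⠀⠀⠀⠀⠀⠀
⠿⠿⠿⠿⠿⠿⠿⠂⠂⠂
⠿⠿⠿⠿⠿⠿⠿⠂⠂⠂
⠂⠂⠂⠂⠂⣾⠂⠂⠂⠂
⠂⠿⠿⠿⠿⠿⠿⠂⠂⠂
⠂⠿⠿⠿⠿⠿⠿⠶⠂⠂
⠿⠿⠿⠀⠀⠀⠀⠀⠀⠀
⠀⠀⠀⠀⠀⠀⠀⠀⠀⠀

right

⠀⠀⠀⠀⠀⠀⠀⠀⠀⠀
⠀⠀⠀⠀⠀⠀⠀⠀⠀⠀
⠀⠀⠀⠀⠀⠀⠀⠀⠀⠀
⠿⠿⠿⠿⠿⠿⠂⠂⠂⠀
⠿⠿⠿⠿⠿⠿⠂⠂⠂⠀
⠂⠂⠂⠂⠂⣾⠂⠂⠂⠀
⠿⠿⠿⠿⠿⠿⠂⠂⠂⠀
⠿⠿⠿⠿⠿⠿⠶⠂⠂⠀
⠿⠿⠀⠀⠀⠀⠀⠀⠀⠀
⠀⠀⠀⠀⠀⠀⠀⠀⠀⠀

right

⠀⠀⠀⠀⠀⠀⠀⠀⠀⠀
⠀⠀⠀⠀⠀⠀⠀⠀⠀⠀
⠀⠀⠀⠀⠀⠀⠀⠀⠀⠀
⠿⠿⠿⠿⠿⠂⠂⠂⠀⠀
⠿⠿⠿⠿⠿⠂⠂⠂⠀⠀
⠂⠂⠂⠂⠂⣾⠂⠂⠀⠀
⠿⠿⠿⠿⠿⠂⠂⠂⠀⠀
⠿⠿⠿⠿⠿⠶⠂⠂⠀⠀
⠿⠀⠀⠀⠀⠀⠀⠀⠀⠀
⠀⠀⠀⠀⠀⠀⠀⠀⠀⠀

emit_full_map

⠿⠂⠂⠿⠿⠿⠿⠿⠿⠿⠂⠂⠂
⠿⠂⠂⠿⠿⠿⠿⠿⠿⠿⠂⠂⠂
⠂⠶⠛⠂⠂⠂⠂⠂⠂⠂⣾⠂⠂
⠂⠂⠂⠂⠿⠿⠿⠿⠿⠿⠂⠂⠂
⠛⠛⠂⠂⠿⠿⠿⠿⠿⠿⠶⠂⠂
⠂⠂⠂⠿⠿⠿⠀⠀⠀⠀⠀⠀⠀

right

⠀⠀⠀⠀⠀⠀⠀⠀⠀⠀
⠀⠀⠀⠀⠀⠀⠀⠀⠀⠀
⠀⠀⠀⠀⠀⠀⠀⠀⠀⠀
⠿⠿⠿⠿⠂⠂⠂⠿⠀⠀
⠿⠿⠿⠿⠂⠂⠂⠿⠀⠀
⠂⠂⠂⠂⠂⣾⠂⠿⠀⠀
⠿⠿⠿⠿⠂⠂⠂⠿⠀⠀
⠿⠿⠿⠿⠶⠂⠂⠿⠀⠀
⠀⠀⠀⠀⠀⠀⠀⠀⠀⠀
⠀⠀⠀⠀⠀⠀⠀⠀⠀⠀

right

⠀⠀⠀⠀⠀⠀⠀⠀⠀⠀
⠀⠀⠀⠀⠀⠀⠀⠀⠀⠀
⠀⠀⠀⠀⠀⠀⠀⠀⠀⠀
⠿⠿⠿⠂⠂⠂⠿⠿⠀⠀
⠿⠿⠿⠂⠂⠂⠿⠿⠀⠀
⠂⠂⠂⠂⠂⣾⠿⠿⠀⠀
⠿⠿⠿⠂⠂⠂⠿⠿⠀⠀
⠿⠿⠿⠶⠂⠂⠿⠿⠀⠀
⠀⠀⠀⠀⠀⠀⠀⠀⠀⠀
⠀⠀⠀⠀⠀⠀⠀⠀⠀⠀

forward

⠀⠀⠀⠀⠀⠀⠀⠀⠀⠀
⠀⠀⠀⠀⠀⠀⠀⠀⠀⠀
⠀⠀⠀⠀⠀⠀⠀⠀⠀⠀
⠀⠀⠀⠿⠿⠿⠿⠿⠀⠀
⠿⠿⠿⠂⠂⠂⠿⠿⠀⠀
⠿⠿⠿⠂⠂⣾⠿⠿⠀⠀
⠂⠂⠂⠂⠂⠂⠿⠿⠀⠀
⠿⠿⠿⠂⠂⠂⠿⠿⠀⠀
⠿⠿⠿⠶⠂⠂⠿⠿⠀⠀
⠀⠀⠀⠀⠀⠀⠀⠀⠀⠀

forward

⠀⠀⠀⠀⠀⠀⠀⠀⠀⠀
⠀⠀⠀⠀⠀⠀⠀⠀⠀⠀
⠀⠀⠀⠀⠀⠀⠀⠀⠀⠀
⠀⠀⠀⠿⠿⠿⠿⠿⠀⠀
⠀⠀⠀⠿⠿⠿⠿⠿⠀⠀
⠿⠿⠿⠂⠂⣾⠿⠿⠀⠀
⠿⠿⠿⠂⠂⠂⠿⠿⠀⠀
⠂⠂⠂⠂⠂⠂⠿⠿⠀⠀
⠿⠿⠿⠂⠂⠂⠿⠿⠀⠀
⠿⠿⠿⠶⠂⠂⠿⠿⠀⠀

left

⠀⠀⠀⠀⠀⠀⠀⠀⠀⠀
⠀⠀⠀⠀⠀⠀⠀⠀⠀⠀
⠀⠀⠀⠀⠀⠀⠀⠀⠀⠀
⠀⠀⠀⠿⠿⠿⠿⠿⠿⠀
⠀⠀⠀⠿⠿⠿⠿⠿⠿⠀
⠿⠿⠿⠿⠂⣾⠂⠿⠿⠀
⠿⠿⠿⠿⠂⠂⠂⠿⠿⠀
⠂⠂⠂⠂⠂⠂⠂⠿⠿⠀
⠿⠿⠿⠿⠂⠂⠂⠿⠿⠀
⠿⠿⠿⠿⠶⠂⠂⠿⠿⠀

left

⠀⠀⠀⠀⠀⠀⠀⠀⠀⠀
⠀⠀⠀⠀⠀⠀⠀⠀⠀⠀
⠀⠀⠀⠀⠀⠀⠀⠀⠀⠀
⠀⠀⠀⠿⠿⠿⠿⠿⠿⠿
⠀⠀⠀⠿⠿⠿⠿⠿⠿⠿
⠿⠿⠿⠿⠿⣾⠂⠂⠿⠿
⠿⠿⠿⠿⠿⠂⠂⠂⠿⠿
⠂⠂⠂⠂⠂⠂⠂⠂⠿⠿
⠿⠿⠿⠿⠿⠂⠂⠂⠿⠿
⠿⠿⠿⠿⠿⠶⠂⠂⠿⠿

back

⠀⠀⠀⠀⠀⠀⠀⠀⠀⠀
⠀⠀⠀⠀⠀⠀⠀⠀⠀⠀
⠀⠀⠀⠿⠿⠿⠿⠿⠿⠿
⠀⠀⠀⠿⠿⠿⠿⠿⠿⠿
⠿⠿⠿⠿⠿⠂⠂⠂⠿⠿
⠿⠿⠿⠿⠿⣾⠂⠂⠿⠿
⠂⠂⠂⠂⠂⠂⠂⠂⠿⠿
⠿⠿⠿⠿⠿⠂⠂⠂⠿⠿
⠿⠿⠿⠿⠿⠶⠂⠂⠿⠿
⠿⠀⠀⠀⠀⠀⠀⠀⠀⠀

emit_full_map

⠀⠀⠀⠀⠀⠀⠀⠀⠿⠿⠿⠿⠿⠿⠿
⠀⠀⠀⠀⠀⠀⠀⠀⠿⠿⠿⠿⠿⠿⠿
⠿⠂⠂⠿⠿⠿⠿⠿⠿⠿⠂⠂⠂⠿⠿
⠿⠂⠂⠿⠿⠿⠿⠿⠿⠿⣾⠂⠂⠿⠿
⠂⠶⠛⠂⠂⠂⠂⠂⠂⠂⠂⠂⠂⠿⠿
⠂⠂⠂⠂⠿⠿⠿⠿⠿⠿⠂⠂⠂⠿⠿
⠛⠛⠂⠂⠿⠿⠿⠿⠿⠿⠶⠂⠂⠿⠿
⠂⠂⠂⠿⠿⠿⠀⠀⠀⠀⠀⠀⠀⠀⠀

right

⠀⠀⠀⠀⠀⠀⠀⠀⠀⠀
⠀⠀⠀⠀⠀⠀⠀⠀⠀⠀
⠀⠀⠿⠿⠿⠿⠿⠿⠿⠀
⠀⠀⠿⠿⠿⠿⠿⠿⠿⠀
⠿⠿⠿⠿⠂⠂⠂⠿⠿⠀
⠿⠿⠿⠿⠂⣾⠂⠿⠿⠀
⠂⠂⠂⠂⠂⠂⠂⠿⠿⠀
⠿⠿⠿⠿⠂⠂⠂⠿⠿⠀
⠿⠿⠿⠿⠶⠂⠂⠿⠿⠀
⠀⠀⠀⠀⠀⠀⠀⠀⠀⠀

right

⠀⠀⠀⠀⠀⠀⠀⠀⠀⠀
⠀⠀⠀⠀⠀⠀⠀⠀⠀⠀
⠀⠿⠿⠿⠿⠿⠿⠿⠀⠀
⠀⠿⠿⠿⠿⠿⠿⠿⠀⠀
⠿⠿⠿⠂⠂⠂⠿⠿⠀⠀
⠿⠿⠿⠂⠂⣾⠿⠿⠀⠀
⠂⠂⠂⠂⠂⠂⠿⠿⠀⠀
⠿⠿⠿⠂⠂⠂⠿⠿⠀⠀
⠿⠿⠿⠶⠂⠂⠿⠿⠀⠀
⠀⠀⠀⠀⠀⠀⠀⠀⠀⠀

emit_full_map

⠀⠀⠀⠀⠀⠀⠀⠀⠿⠿⠿⠿⠿⠿⠿
⠀⠀⠀⠀⠀⠀⠀⠀⠿⠿⠿⠿⠿⠿⠿
⠿⠂⠂⠿⠿⠿⠿⠿⠿⠿⠂⠂⠂⠿⠿
⠿⠂⠂⠿⠿⠿⠿⠿⠿⠿⠂⠂⣾⠿⠿
⠂⠶⠛⠂⠂⠂⠂⠂⠂⠂⠂⠂⠂⠿⠿
⠂⠂⠂⠂⠿⠿⠿⠿⠿⠿⠂⠂⠂⠿⠿
⠛⠛⠂⠂⠿⠿⠿⠿⠿⠿⠶⠂⠂⠿⠿
⠂⠂⠂⠿⠿⠿⠀⠀⠀⠀⠀⠀⠀⠀⠀
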